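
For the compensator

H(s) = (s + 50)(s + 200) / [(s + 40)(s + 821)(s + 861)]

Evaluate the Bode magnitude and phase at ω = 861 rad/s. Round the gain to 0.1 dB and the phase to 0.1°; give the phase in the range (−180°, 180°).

At s = jω = j861:
zero (s+50): 50 + j861 → |·| = √(50²+861²) = √743821 ≈ 862.45, ∠ = arctan(861/50) ≈ 86.68°
zero (s+200): 200 + j861 → |·| = √(200²+861²) = √781321 ≈ 883.92, ∠ = arctan(861/200) ≈ 76.92°
pole (s+40): 40 + j861 → |·| = √(40²+861²) = √742921 ≈ 861.93, ∠ = arctan(861/40) ≈ 87.34°
pole (s+821): 821 + j861 → |·| = √(821²+861²) = √1415362 ≈ 1189.7, ∠ = arctan(861/821) ≈ 46.36°
pole (s+861): 861 + j861 → |·| = √(861²+861²) = √1482642 ≈ 1217.6, ∠ = arctan(861/861) ≈ 45.00°
|H| = 1 · 7.6234e+05 / 1.2486e+09 ≈ 0.00061056
Gain = 20 log₁₀(0.00061056) ≈ -64.29 dB
∠H = 163.60° − 178.70° = -15.10°

-64.3 dB, -15.1°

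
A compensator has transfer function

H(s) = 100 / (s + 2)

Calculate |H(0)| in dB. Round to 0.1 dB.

34.0 dB

H(0) = 100 / (2) = 50
20 log₁₀(50) ≈ 33.98 dB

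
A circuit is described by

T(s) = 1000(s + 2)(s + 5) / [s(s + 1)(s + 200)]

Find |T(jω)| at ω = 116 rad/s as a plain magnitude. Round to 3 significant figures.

At s = jω = j116:
zero (s+2): 2 + j116 → |·| = √(2²+116²) = √13460 ≈ 116.02, ∠ = arctan(116/2) ≈ 89.01°
zero (s+5): 5 + j116 → |·| = √(5²+116²) = √13481 ≈ 116.11, ∠ = arctan(116/5) ≈ 87.53°
pole (s+1): 1 + j116 → |·| = √(1²+116²) = √13457 ≈ 116, ∠ = arctan(116/1) ≈ 89.51°
pole (s+200): 200 + j116 → |·| = √(200²+116²) = √53456 ≈ 231.21, ∠ = arctan(116/200) ≈ 30.11°
pole at origin: |s| = 116, ∠ = 90.00° (in denominator)
|T| = 1000 · 13471 / 3.1112e+06 ≈ 4.3298

4.33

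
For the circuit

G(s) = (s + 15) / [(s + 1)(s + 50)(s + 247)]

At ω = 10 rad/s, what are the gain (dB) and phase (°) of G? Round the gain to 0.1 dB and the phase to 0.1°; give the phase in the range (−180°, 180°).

At s = jω = j10:
zero (s+15): 15 + j10 → |·| = √(15²+10²) = √325 ≈ 18.028, ∠ = arctan(10/15) ≈ 33.69°
pole (s+1): 1 + j10 → |·| = √(1²+10²) = √101 ≈ 10.05, ∠ = arctan(10/1) ≈ 84.29°
pole (s+50): 50 + j10 → |·| = √(50²+10²) = √2600 ≈ 50.99, ∠ = arctan(10/50) ≈ 11.31°
pole (s+247): 247 + j10 → |·| = √(247²+10²) = √61109 ≈ 247.2, ∠ = arctan(10/247) ≈ 2.32°
|G| = 1 · 18.028 / 1.2668e+05 ≈ 0.00014231
Gain = 20 log₁₀(0.00014231) ≈ -76.94 dB
∠G = 33.69° − 97.92° = -64.23°

-76.9 dB, -64.2°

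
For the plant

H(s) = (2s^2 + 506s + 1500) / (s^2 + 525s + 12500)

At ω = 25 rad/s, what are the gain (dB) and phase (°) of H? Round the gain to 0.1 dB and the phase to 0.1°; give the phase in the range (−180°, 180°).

-2.9 dB, 41.0°

Substitute s = j25:
Numerator: 2(j25)^2 + 506(j25) + 1500 = 250 + j12650
Denominator: (j25)^2 + 525(j25) + 12500 = 11875 + j13125
|N| = √(250² + 12650²) ≈ 12652, ∠N ≈ 88.87°
|D| = √(11875² + 13125²) ≈ 17700, ∠D ≈ 47.86°
|H| = 12652 / 17700 ≈ 0.7148
Gain = 20 log₁₀(0.7148) ≈ -2.92 dB
∠H = 88.87° − 47.86° = 41.01°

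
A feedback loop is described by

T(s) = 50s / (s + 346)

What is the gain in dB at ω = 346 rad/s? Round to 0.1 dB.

At s = jω = j346:
zero at origin: s = j346 → |·| = 346, ∠ = 90.00°
pole (s+346): 346 + j346 → |·| = √(346²+346²) = √239432 ≈ 489.32, ∠ = arctan(346/346) ≈ 45.00°
|T| = 50 · 346 / 489.32 ≈ 35.355
Gain = 20 log₁₀(35.355) ≈ 30.97 dB

31.0 dB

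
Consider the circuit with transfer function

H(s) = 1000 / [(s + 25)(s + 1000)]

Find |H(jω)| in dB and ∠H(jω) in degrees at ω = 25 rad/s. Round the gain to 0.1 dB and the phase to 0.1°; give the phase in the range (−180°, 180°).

At s = jω = j25:
pole (s+25): 25 + j25 → |·| = √(25²+25²) = √1250 ≈ 35.355, ∠ = arctan(25/25) ≈ 45.00°
pole (s+1000): 1000 + j25 → |·| = √(1000²+25²) = √1000625 ≈ 1000.3, ∠ = arctan(25/1000) ≈ 1.43°
|H| = 1000 / 35366 ≈ 0.028276
Gain = 20 log₁₀(0.028276) ≈ -30.97 dB
∠H = 0.00° − 46.43° = -46.43°

-31.0 dB, -46.4°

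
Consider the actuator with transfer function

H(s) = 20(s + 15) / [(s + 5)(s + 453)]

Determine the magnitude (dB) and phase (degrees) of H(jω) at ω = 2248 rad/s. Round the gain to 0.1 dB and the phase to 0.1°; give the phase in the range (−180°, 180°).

At s = jω = j2248:
zero (s+15): 15 + j2248 → |·| = √(15²+2248²) = √5053729 ≈ 2248.1, ∠ = arctan(2248/15) ≈ 89.62°
pole (s+5): 5 + j2248 → |·| = √(5²+2248²) = √5053529 ≈ 2248, ∠ = arctan(2248/5) ≈ 89.87°
pole (s+453): 453 + j2248 → |·| = √(453²+2248²) = √5258713 ≈ 2293.2, ∠ = arctan(2248/453) ≈ 78.61°
|H| = 20 · 2248.1 / 5.1551e+06 ≈ 0.0087218
Gain = 20 log₁₀(0.0087218) ≈ -41.19 dB
∠H = 89.62° − 168.48° = -78.86°

-41.2 dB, -78.9°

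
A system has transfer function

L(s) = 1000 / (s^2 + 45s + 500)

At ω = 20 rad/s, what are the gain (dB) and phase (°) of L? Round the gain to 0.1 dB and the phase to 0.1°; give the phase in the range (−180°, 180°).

Substitute s = j20:
Numerator: 1000 = 1000 + j0
Denominator: (j20)^2 + 45(j20) + 500 = 100 + j900
|N| = √(1000² + 0²) ≈ 1000, ∠N ≈ 0.00°
|D| = √(100² + 900²) ≈ 905.54, ∠D ≈ 83.66°
|L| = 1000 / 905.54 ≈ 1.1043
Gain = 20 log₁₀(1.1043) ≈ 0.86 dB
∠L = 0.00° − 83.66° = -83.66°

0.9 dB, -83.7°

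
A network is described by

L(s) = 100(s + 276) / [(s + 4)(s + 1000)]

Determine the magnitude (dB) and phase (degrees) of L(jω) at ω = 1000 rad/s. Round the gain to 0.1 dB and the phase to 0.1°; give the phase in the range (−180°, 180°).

-22.7 dB, -60.2°

At s = jω = j1000:
zero (s+276): 276 + j1000 → |·| = √(276²+1000²) = √1076176 ≈ 1037.4, ∠ = arctan(1000/276) ≈ 74.57°
pole (s+4): 4 + j1000 → |·| = √(4²+1000²) = √1000016 ≈ 1000, ∠ = arctan(1000/4) ≈ 89.77°
pole (s+1000): 1000 + j1000 → |·| = √(1000²+1000²) = √2000000 ≈ 1414.2, ∠ = arctan(1000/1000) ≈ 45.00°
|L| = 100 · 1037.4 / 1.4142e+06 ≈ 0.073356
Gain = 20 log₁₀(0.073356) ≈ -22.69 dB
∠L = 74.57° − 134.77° = -60.20°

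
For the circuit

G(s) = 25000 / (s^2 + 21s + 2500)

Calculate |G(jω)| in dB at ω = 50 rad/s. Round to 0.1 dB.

27.5 dB

At s = jω = j50:
quadratic: (j50)² + 21·j50 + 2500 = 0 + j1050 → |·| ≈ 1050, ∠ ≈ 90.00°
|G| = 25000 / 1050 ≈ 23.81
Gain = 20 log₁₀(23.81) ≈ 27.54 dB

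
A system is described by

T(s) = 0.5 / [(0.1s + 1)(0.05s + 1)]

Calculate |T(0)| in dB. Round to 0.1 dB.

T(0) = 0.5 · 1 / 1 = 0.5
20 log₁₀(0.5) ≈ -6.02 dB

-6.0 dB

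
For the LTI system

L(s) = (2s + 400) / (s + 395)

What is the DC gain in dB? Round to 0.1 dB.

L(0) = 400 / 395 ≈ 1.0127
20 log₁₀(1.0127) ≈ 0.11 dB

0.1 dB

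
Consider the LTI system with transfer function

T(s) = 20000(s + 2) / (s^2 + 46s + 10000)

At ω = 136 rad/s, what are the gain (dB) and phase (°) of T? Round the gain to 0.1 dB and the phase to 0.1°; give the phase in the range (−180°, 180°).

At s = jω = j136:
zero (s+2): 2 + j136 → |·| = √(2²+136²) = √18500 ≈ 136.01, ∠ = arctan(136/2) ≈ 89.16°
quadratic: (j136)² + 46·j136 + 10000 = -8496 + j6256 → |·| ≈ 10551, ∠ ≈ 143.63°
|T| = 20000 · 136.01 / 10551 ≈ 257.81
Gain = 20 log₁₀(257.81) ≈ 48.23 dB
∠T = 89.16° − 143.63° = -54.47°

48.2 dB, -54.5°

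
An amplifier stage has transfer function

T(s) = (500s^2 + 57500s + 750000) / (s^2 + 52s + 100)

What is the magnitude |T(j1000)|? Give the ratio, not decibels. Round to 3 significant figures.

Substitute s = j1000:
Numerator: 500(j1000)^2 + 57500(j1000) + 750000 = -499250000 + j57500000
Denominator: (j1000)^2 + 52(j1000) + 100 = -999900 + j52000
|N| = √(499250000² + 57500000²) ≈ 5.0255e+08, ∠N ≈ 173.43°
|D| = √(999900² + 52000²) ≈ 1.0013e+06, ∠D ≈ 177.02°
|T| = 5.0255e+08 / 1.0013e+06 ≈ 501.9

502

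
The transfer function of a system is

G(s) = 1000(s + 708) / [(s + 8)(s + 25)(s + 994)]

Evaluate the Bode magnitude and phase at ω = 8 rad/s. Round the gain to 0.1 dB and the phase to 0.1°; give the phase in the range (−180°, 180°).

7.6 dB, -62.6°

At s = jω = j8:
zero (s+708): 708 + j8 → |·| = √(708²+8²) = √501328 ≈ 708.05, ∠ = arctan(8/708) ≈ 0.65°
pole (s+8): 8 + j8 → |·| = √(8²+8²) = √128 ≈ 11.314, ∠ = arctan(8/8) ≈ 45.00°
pole (s+25): 25 + j8 → |·| = √(25²+8²) = √689 ≈ 26.249, ∠ = arctan(8/25) ≈ 17.74°
pole (s+994): 994 + j8 → |·| = √(994²+8²) = √988100 ≈ 994.03, ∠ = arctan(8/994) ≈ 0.46°
|G| = 1000 · 708.05 / 2.9521e+05 ≈ 2.3985
Gain = 20 log₁₀(2.3985) ≈ 7.60 dB
∠G = 0.65° − 63.20° = -62.55°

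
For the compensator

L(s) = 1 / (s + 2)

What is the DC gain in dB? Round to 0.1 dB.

-6.0 dB

L(0) = 1 / 2 = 0.5
20 log₁₀(0.5) ≈ -6.02 dB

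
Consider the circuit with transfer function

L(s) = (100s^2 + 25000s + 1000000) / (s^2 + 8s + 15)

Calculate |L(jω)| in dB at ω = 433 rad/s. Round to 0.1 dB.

40.9 dB

Substitute s = j433:
Numerator: 100(j433)^2 + 25000(j433) + 1000000 = -17748900 + j10825000
Denominator: (j433)^2 + 8(j433) + 15 = -187474 + j3464
|N| = √(17748900² + 10825000²) ≈ 2.079e+07, ∠N ≈ 148.62°
|D| = √(187474² + 3464²) ≈ 1.8751e+05, ∠D ≈ 178.94°
|L| = 2.079e+07 / 1.8751e+05 ≈ 110.87
Gain = 20 log₁₀(110.87) ≈ 40.90 dB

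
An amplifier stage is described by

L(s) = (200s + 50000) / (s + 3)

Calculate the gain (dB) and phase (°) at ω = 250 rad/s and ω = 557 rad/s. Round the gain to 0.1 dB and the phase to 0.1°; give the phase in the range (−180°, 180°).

Substitute s = j250:
Numerator: 200(j250) + 50000 = 50000 + j50000
Denominator: (j250) + 3 = 3 + j250
|N| = √(50000² + 50000²) ≈ 70711, ∠N ≈ 45.00°
|D| = √(3² + 250²) ≈ 250.02, ∠D ≈ 89.31°
|L| = 70711 / 250.02 ≈ 282.82
Gain = 20 log₁₀(282.82) ≈ 49.03 dB
∠L = 45.00° − 89.31° = -44.31°

Substitute s = j557:
Numerator: 200(j557) + 50000 = 50000 + j111400
Denominator: (j557) + 3 = 3 + j557
|N| = √(50000² + 111400²) ≈ 1.2211e+05, ∠N ≈ 65.83°
|D| = √(3² + 557²) ≈ 557.01, ∠D ≈ 89.69°
|L| = 1.2211e+05 / 557.01 ≈ 219.22
Gain = 20 log₁₀(219.22) ≈ 46.82 dB
∠L = 65.83° − 89.69° = -23.86°

ω = 250: 49.0 dB, -44.3°; ω = 557: 46.8 dB, -23.9°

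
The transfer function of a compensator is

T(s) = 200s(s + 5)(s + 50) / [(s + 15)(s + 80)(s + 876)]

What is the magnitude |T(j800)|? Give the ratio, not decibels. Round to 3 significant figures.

At s = jω = j800:
zero (s+5): 5 + j800 → |·| = √(5²+800²) = √640025 ≈ 800.02, ∠ = arctan(800/5) ≈ 89.64°
zero (s+50): 50 + j800 → |·| = √(50²+800²) = √642500 ≈ 801.56, ∠ = arctan(800/50) ≈ 86.42°
zero at origin: s = j800 → |·| = 800, ∠ = 90.00°
pole (s+15): 15 + j800 → |·| = √(15²+800²) = √640225 ≈ 800.14, ∠ = arctan(800/15) ≈ 88.93°
pole (s+80): 80 + j800 → |·| = √(80²+800²) = √646400 ≈ 803.99, ∠ = arctan(800/80) ≈ 84.29°
pole (s+876): 876 + j800 → |·| = √(876²+800²) = √1407376 ≈ 1186.3, ∠ = arctan(800/876) ≈ 42.40°
|T| = 200 · 5.1301e+08 / 7.6315e+08 ≈ 134.45

134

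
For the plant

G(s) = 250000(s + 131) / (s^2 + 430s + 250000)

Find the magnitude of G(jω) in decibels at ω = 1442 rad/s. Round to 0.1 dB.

45.5 dB

At s = jω = j1442:
zero (s+131): 131 + j1442 → |·| = √(131²+1442²) = √2096525 ≈ 1447.9, ∠ = arctan(1442/131) ≈ 84.81°
quadratic: (j1442)² + 430·j1442 + 250000 = -1829364 + j620060 → |·| ≈ 1.9316e+06, ∠ ≈ 161.28°
|G| = 250000 · 1447.9 / 1.9316e+06 ≈ 187.4
Gain = 20 log₁₀(187.4) ≈ 45.46 dB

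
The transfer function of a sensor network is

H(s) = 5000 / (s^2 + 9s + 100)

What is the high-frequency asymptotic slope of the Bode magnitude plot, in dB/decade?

-40 dB/decade

Each pole contributes −20 dB/decade at high frequency; each zero contributes +20 dB/decade.
Net: 0 zero(s) − 2 pole(s) → -40 dB/decade.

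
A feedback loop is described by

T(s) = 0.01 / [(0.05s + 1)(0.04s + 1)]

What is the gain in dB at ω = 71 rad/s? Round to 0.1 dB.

-60.9 dB

At ω = 71 rad/s:
pole (1 + j71·0.05) = 1 + j3.55 → |·| ≈ 3.6882, ∠ ≈ 74.27°
pole (1 + j71·0.04) = 1 + j2.84 → |·| ≈ 3.0109, ∠ ≈ 70.60°
|T| = 0.01 · 1 / (3.6882 · 3.0109) ≈ 0.00090051
Gain = 20 log₁₀(0.00090051) ≈ -60.91 dB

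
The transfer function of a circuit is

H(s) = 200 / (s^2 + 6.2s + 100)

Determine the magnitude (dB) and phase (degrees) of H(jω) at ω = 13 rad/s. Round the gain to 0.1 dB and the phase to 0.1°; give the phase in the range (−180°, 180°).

5.5 dB, -130.6°

At s = jω = j13:
quadratic: (j13)² + 6.2·j13 + 100 = -69 + j80.6 → |·| ≈ 106.1, ∠ ≈ 130.57°
|H| = 200 / 106.1 ≈ 1.885
Gain = 20 log₁₀(1.885) ≈ 5.51 dB
∠H = 0.00° − 130.57° = -130.57°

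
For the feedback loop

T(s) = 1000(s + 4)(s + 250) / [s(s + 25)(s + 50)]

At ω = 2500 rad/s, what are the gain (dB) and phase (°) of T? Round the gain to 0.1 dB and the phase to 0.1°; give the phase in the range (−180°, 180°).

At s = jω = j2500:
zero (s+4): 4 + j2500 → |·| = √(4²+2500²) = √6250016 ≈ 2500, ∠ = arctan(2500/4) ≈ 89.91°
zero (s+250): 250 + j2500 → |·| = √(250²+2500²) = √6312500 ≈ 2512.5, ∠ = arctan(2500/250) ≈ 84.29°
pole (s+25): 25 + j2500 → |·| = √(25²+2500²) = √6250625 ≈ 2500.1, ∠ = arctan(2500/25) ≈ 89.43°
pole (s+50): 50 + j2500 → |·| = √(50²+2500²) = √6252500 ≈ 2500.5, ∠ = arctan(2500/50) ≈ 88.85°
pole at origin: |s| = 2500, ∠ = 90.00° (in denominator)
|T| = 1000 · 6.2812e+06 / 1.5629e+10 ≈ 0.40189
Gain = 20 log₁₀(0.40189) ≈ -7.92 dB
∠T = 174.20° − 268.28° = -94.08°

-7.9 dB, -94.1°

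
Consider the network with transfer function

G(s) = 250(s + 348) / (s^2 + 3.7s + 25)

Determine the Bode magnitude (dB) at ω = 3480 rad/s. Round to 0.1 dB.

At s = jω = j3480:
zero (s+348): 348 + j3480 → |·| = √(348²+3480²) = √12231504 ≈ 3497.4, ∠ = arctan(3480/348) ≈ 84.29°
quadratic: (j3480)² + 3.7·j3480 + 25 = -12110375 + j12876 → |·| ≈ 1.211e+07, ∠ ≈ 179.94°
|G| = 250 · 3497.4 / 1.211e+07 ≈ 0.072201
Gain = 20 log₁₀(0.072201) ≈ -22.83 dB

-22.8 dB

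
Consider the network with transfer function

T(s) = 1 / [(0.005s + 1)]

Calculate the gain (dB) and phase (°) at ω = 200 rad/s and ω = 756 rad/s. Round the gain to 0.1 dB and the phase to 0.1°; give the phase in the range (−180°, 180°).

ω = 200: -3.0 dB, -45.0°; ω = 756: -11.8 dB, -75.2°

At ω = 200 rad/s:
pole (1 + j200·0.005) = 1 + j1 → |·| ≈ 1.4142, ∠ ≈ 45.00°
|T| = 1 · 1 / (1.4142) ≈ 0.70711
Gain = 20 log₁₀(0.70711) ≈ -3.01 dB
∠T = (0°) − (45.00°) = -45.00°

At ω = 756 rad/s:
pole (1 + j756·0.005) = 1 + j3.78 → |·| ≈ 3.91, ∠ ≈ 75.18°
|T| = 1 · 1 / (3.91) ≈ 0.25575
Gain = 20 log₁₀(0.25575) ≈ -11.84 dB
∠T = (0°) − (75.18°) = -75.18°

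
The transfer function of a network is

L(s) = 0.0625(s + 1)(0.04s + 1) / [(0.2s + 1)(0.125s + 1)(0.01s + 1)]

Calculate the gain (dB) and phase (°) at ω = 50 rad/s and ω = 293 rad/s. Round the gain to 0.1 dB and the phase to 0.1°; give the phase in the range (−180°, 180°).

At ω = 50 rad/s:
zero (1 + j50·1) = 1 + j50 → |·| ≈ 50.01, ∠ ≈ 88.85°
zero (1 + j50·0.04) = 1 + j2 → |·| ≈ 2.2361, ∠ ≈ 63.43°
pole (1 + j50·0.2) = 1 + j10 → |·| ≈ 10.05, ∠ ≈ 84.29°
pole (1 + j50·0.125) = 1 + j6.25 → |·| ≈ 6.3295, ∠ ≈ 80.91°
pole (1 + j50·0.01) = 1 + j0.5 → |·| ≈ 1.118, ∠ ≈ 26.57°
|L| = 0.0625 · 50.01 · 2.2361 / (10.05 · 6.3295 · 1.118) ≈ 0.098277
Gain = 20 log₁₀(0.098277) ≈ -20.15 dB
∠L = (88.85° + 63.43°) − (84.29° + 80.91° + 26.57°) = -39.49°

At ω = 293 rad/s:
zero (1 + j293·1) = 1 + j293 → |·| ≈ 293, ∠ ≈ 89.80°
zero (1 + j293·0.04) = 1 + j11.72 → |·| ≈ 11.763, ∠ ≈ 85.12°
pole (1 + j293·0.2) = 1 + j58.6 → |·| ≈ 58.609, ∠ ≈ 89.02°
pole (1 + j293·0.125) = 1 + j36.625 → |·| ≈ 36.639, ∠ ≈ 88.44°
pole (1 + j293·0.01) = 1 + j2.93 → |·| ≈ 3.0959, ∠ ≈ 71.16°
|L| = 0.0625 · 293 · 11.763 / (58.609 · 36.639 · 3.0959) ≈ 0.032402
Gain = 20 log₁₀(0.032402) ≈ -29.79 dB
∠L = (89.80° + 85.12°) − (89.02° + 88.44° + 71.16°) = -73.70°

ω = 50: -20.2 dB, -39.5°; ω = 293: -29.8 dB, -73.7°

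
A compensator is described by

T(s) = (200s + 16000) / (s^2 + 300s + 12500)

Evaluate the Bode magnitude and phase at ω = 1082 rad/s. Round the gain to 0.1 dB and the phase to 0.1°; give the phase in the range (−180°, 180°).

-14.9 dB, -78.6°

Substitute s = j1082:
Numerator: 200(j1082) + 16000 = 16000 + j216400
Denominator: (j1082)^2 + 300(j1082) + 12500 = -1158224 + j324600
|N| = √(16000² + 216400²) ≈ 2.1699e+05, ∠N ≈ 85.77°
|D| = √(1158224² + 324600²) ≈ 1.2028e+06, ∠D ≈ 164.34°
|T| = 2.1699e+05 / 1.2028e+06 ≈ 0.1804
Gain = 20 log₁₀(0.1804) ≈ -14.88 dB
∠T = 85.77° − 164.34° = -78.57°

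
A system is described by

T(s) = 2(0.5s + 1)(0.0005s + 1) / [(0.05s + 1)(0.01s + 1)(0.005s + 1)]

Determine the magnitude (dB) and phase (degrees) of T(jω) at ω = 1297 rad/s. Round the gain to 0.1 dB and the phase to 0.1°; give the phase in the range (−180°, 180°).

-11.1 dB, -133.1°

At ω = 1297 rad/s:
zero (1 + j1297·0.5) = 1 + j648.5 → |·| ≈ 648.5, ∠ ≈ 89.91°
zero (1 + j1297·0.0005) = 1 + j0.6485 → |·| ≈ 1.1919, ∠ ≈ 32.96°
pole (1 + j1297·0.05) = 1 + j64.85 → |·| ≈ 64.858, ∠ ≈ 89.12°
pole (1 + j1297·0.01) = 1 + j12.97 → |·| ≈ 13.008, ∠ ≈ 85.59°
pole (1 + j1297·0.005) = 1 + j6.485 → |·| ≈ 6.5616, ∠ ≈ 81.23°
|T| = 2 · 648.5 · 1.1919 / (64.858 · 13.008 · 6.5616) ≈ 0.27925
Gain = 20 log₁₀(0.27925) ≈ -11.08 dB
∠T = (89.91° + 32.96°) − (89.12° + 85.59° + 81.23°) = -133.07°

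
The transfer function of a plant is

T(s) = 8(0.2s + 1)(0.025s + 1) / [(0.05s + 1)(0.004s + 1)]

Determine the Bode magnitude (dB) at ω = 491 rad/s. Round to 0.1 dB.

45.0 dB

At ω = 491 rad/s:
zero (1 + j491·0.2) = 1 + j98.2 → |·| ≈ 98.205, ∠ ≈ 89.42°
zero (1 + j491·0.025) = 1 + j12.275 → |·| ≈ 12.316, ∠ ≈ 85.34°
pole (1 + j491·0.05) = 1 + j24.55 → |·| ≈ 24.57, ∠ ≈ 87.67°
pole (1 + j491·0.004) = 1 + j1.964 → |·| ≈ 2.2039, ∠ ≈ 63.02°
|T| = 8 · 98.205 · 12.316 / (24.57 · 2.2039) ≈ 178.69
Gain = 20 log₁₀(178.69) ≈ 45.04 dB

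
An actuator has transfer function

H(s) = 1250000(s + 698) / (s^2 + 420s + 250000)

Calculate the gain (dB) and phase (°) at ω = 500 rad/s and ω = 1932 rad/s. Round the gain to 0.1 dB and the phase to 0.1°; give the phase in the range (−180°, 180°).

At s = jω = j500:
zero (s+698): 698 + j500 → |·| = √(698²+500²) = √737204 ≈ 858.61, ∠ = arctan(500/698) ≈ 35.62°
quadratic: (j500)² + 420·j500 + 250000 = 0 + j210000 → |·| ≈ 2.1e+05, ∠ ≈ 90.00°
|H| = 1250000 · 858.61 / 2.1e+05 ≈ 5110.8
Gain = 20 log₁₀(5110.8) ≈ 74.17 dB
∠H = 35.62° − 90.00° = -54.38°

At s = jω = j1932:
zero (s+698): 698 + j1932 → |·| = √(698²+1932²) = √4219828 ≈ 2054.2, ∠ = arctan(1932/698) ≈ 70.14°
quadratic: (j1932)² + 420·j1932 + 250000 = -3482624 + j811440 → |·| ≈ 3.5759e+06, ∠ ≈ 166.88°
|H| = 1250000 · 2054.2 / 3.5759e+06 ≈ 718.07
Gain = 20 log₁₀(718.07) ≈ 57.12 dB
∠H = 70.14° − 166.88° = -96.74°

ω = 500: 74.2 dB, -54.4°; ω = 1932: 57.1 dB, -96.7°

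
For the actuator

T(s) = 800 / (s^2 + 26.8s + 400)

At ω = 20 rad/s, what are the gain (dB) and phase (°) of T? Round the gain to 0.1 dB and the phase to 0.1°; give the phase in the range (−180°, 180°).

At s = jω = j20:
quadratic: (j20)² + 26.8·j20 + 400 = 0 + j536 → |·| ≈ 536, ∠ ≈ 90.00°
|T| = 800 / 536 ≈ 1.4925
Gain = 20 log₁₀(1.4925) ≈ 3.48 dB
∠T = 0.00° − 90.00° = -90.00°

3.5 dB, -90.0°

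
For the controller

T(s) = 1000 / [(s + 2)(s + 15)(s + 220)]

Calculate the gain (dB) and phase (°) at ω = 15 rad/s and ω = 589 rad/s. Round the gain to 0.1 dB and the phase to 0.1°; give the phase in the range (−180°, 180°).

At s = jω = j15:
pole (s+2): 2 + j15 → |·| = √(2²+15²) = √229 ≈ 15.133, ∠ = arctan(15/2) ≈ 82.41°
pole (s+15): 15 + j15 → |·| = √(15²+15²) = √450 ≈ 21.213, ∠ = arctan(15/15) ≈ 45.00°
pole (s+220): 220 + j15 → |·| = √(220²+15²) = √48625 ≈ 220.51, ∠ = arctan(15/220) ≈ 3.90°
|T| = 1000 / 70787 ≈ 0.014127
Gain = 20 log₁₀(0.014127) ≈ -37.00 dB
∠T = 0.00° − 131.31° = -131.31°

At s = jω = j589:
pole (s+2): 2 + j589 → |·| = √(2²+589²) = √346925 ≈ 589, ∠ = arctan(589/2) ≈ 89.81°
pole (s+15): 15 + j589 → |·| = √(15²+589²) = √347146 ≈ 589.19, ∠ = arctan(589/15) ≈ 88.54°
pole (s+220): 220 + j589 → |·| = √(220²+589²) = √395321 ≈ 628.75, ∠ = arctan(589/220) ≈ 69.52°
|T| = 1000 / 2.182e+08 ≈ 4.583e-06
Gain = 20 log₁₀(4.583e-06) ≈ -106.78 dB
∠T = 0.00° − 247.87° = -247.87° ≡ 112.13° (principal value)

ω = 15: -37.0 dB, -131.3°; ω = 589: -106.8 dB, 112.1°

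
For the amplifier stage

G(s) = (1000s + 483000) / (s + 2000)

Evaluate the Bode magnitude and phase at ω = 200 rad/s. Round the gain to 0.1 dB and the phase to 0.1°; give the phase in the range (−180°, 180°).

48.3 dB, 16.8°

Substitute s = j200:
Numerator: 1000(j200) + 483000 = 483000 + j200000
Denominator: (j200) + 2000 = 2000 + j200
|N| = √(483000² + 200000²) ≈ 5.2277e+05, ∠N ≈ 22.49°
|D| = √(2000² + 200²) ≈ 2010, ∠D ≈ 5.71°
|G| = 5.2277e+05 / 2010 ≈ 260.08
Gain = 20 log₁₀(260.08) ≈ 48.30 dB
∠G = 22.49° − 5.71° = 16.78°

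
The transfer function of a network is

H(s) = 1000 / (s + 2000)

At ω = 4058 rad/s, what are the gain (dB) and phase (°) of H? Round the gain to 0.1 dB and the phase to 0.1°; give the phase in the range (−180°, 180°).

At s = jω = j4058:
pole (s+2000): 2000 + j4058 → |·| = √(2000²+4058²) = √20467364 ≈ 4524.1, ∠ = arctan(4058/2000) ≈ 63.76°
|H| = 1000 / 4524.1 ≈ 0.22104
Gain = 20 log₁₀(0.22104) ≈ -13.11 dB
∠H = 0.00° − 63.76° = -63.76°

-13.1 dB, -63.8°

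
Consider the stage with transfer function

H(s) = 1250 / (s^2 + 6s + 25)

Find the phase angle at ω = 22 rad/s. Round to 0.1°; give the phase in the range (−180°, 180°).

At s = jω = j22:
quadratic: (j22)² + 6·j22 + 25 = -459 + j132 → |·| ≈ 477.6, ∠ ≈ 163.96°
∠H = 0.00° − 163.96° = -163.96°

-164.0°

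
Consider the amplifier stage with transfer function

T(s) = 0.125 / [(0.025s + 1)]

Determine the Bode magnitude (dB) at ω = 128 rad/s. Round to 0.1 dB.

At ω = 128 rad/s:
pole (1 + j128·0.025) = 1 + j3.2 → |·| ≈ 3.3526, ∠ ≈ 72.65°
|T| = 0.125 · 1 / (3.3526) ≈ 0.037284
Gain = 20 log₁₀(0.037284) ≈ -28.57 dB

-28.6 dB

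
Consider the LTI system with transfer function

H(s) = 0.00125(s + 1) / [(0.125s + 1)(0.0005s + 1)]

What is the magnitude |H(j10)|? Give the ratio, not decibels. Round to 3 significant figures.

0.00785

At ω = 10 rad/s:
zero (1 + j10·1) = 1 + j10 → |·| ≈ 10.05, ∠ ≈ 84.29°
pole (1 + j10·0.125) = 1 + j1.25 → |·| ≈ 1.6008, ∠ ≈ 51.34°
pole (1 + j10·0.0005) = 1 + j0.005 → |·| ≈ 1, ∠ ≈ 0.29°
|H| = 0.00125 · 10.05 / (1.6008 · 1) ≈ 0.0078476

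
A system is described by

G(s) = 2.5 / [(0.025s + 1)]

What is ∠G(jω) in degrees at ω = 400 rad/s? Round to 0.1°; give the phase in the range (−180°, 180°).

-84.3°

At ω = 400 rad/s:
pole (1 + j400·0.025) = 1 + j10 → |·| ≈ 10.05, ∠ ≈ 84.29°
∠G = (0°) − (84.29°) = -84.29°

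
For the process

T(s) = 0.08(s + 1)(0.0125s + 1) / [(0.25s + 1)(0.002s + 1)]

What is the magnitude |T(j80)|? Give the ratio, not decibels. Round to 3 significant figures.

At ω = 80 rad/s:
zero (1 + j80·1) = 1 + j80 → |·| ≈ 80.006, ∠ ≈ 89.28°
zero (1 + j80·0.0125) = 1 + j1 → |·| ≈ 1.4142, ∠ ≈ 45.00°
pole (1 + j80·0.25) = 1 + j20 → |·| ≈ 20.025, ∠ ≈ 87.14°
pole (1 + j80·0.002) = 1 + j0.16 → |·| ≈ 1.0127, ∠ ≈ 9.09°
|T| = 0.08 · 80.006 · 1.4142 / (20.025 · 1.0127) ≈ 0.44634

0.446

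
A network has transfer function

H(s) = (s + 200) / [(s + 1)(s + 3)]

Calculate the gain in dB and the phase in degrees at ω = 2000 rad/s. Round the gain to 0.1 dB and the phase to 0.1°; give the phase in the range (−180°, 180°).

-66.0 dB, -95.6°

At s = jω = j2000:
zero (s+200): 200 + j2000 → |·| = √(200²+2000²) = √4040000 ≈ 2010, ∠ = arctan(2000/200) ≈ 84.29°
pole (s+1): 1 + j2000 → |·| = √(1²+2000²) = √4000001 ≈ 2000, ∠ = arctan(2000/1) ≈ 89.97°
pole (s+3): 3 + j2000 → |·| = √(3²+2000²) = √4000009 ≈ 2000, ∠ = arctan(2000/3) ≈ 89.91°
|H| = 1 · 2010 / 4e+06 ≈ 0.0005025
Gain = 20 log₁₀(0.0005025) ≈ -65.98 dB
∠H = 84.29° − 179.88° = -95.59°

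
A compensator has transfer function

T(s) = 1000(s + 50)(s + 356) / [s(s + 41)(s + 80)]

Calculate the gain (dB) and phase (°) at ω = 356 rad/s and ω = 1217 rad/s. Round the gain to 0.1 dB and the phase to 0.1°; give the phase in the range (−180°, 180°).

At s = jω = j356:
zero (s+50): 50 + j356 → |·| = √(50²+356²) = √129236 ≈ 359.49, ∠ = arctan(356/50) ≈ 82.01°
zero (s+356): 356 + j356 → |·| = √(356²+356²) = √253472 ≈ 503.46, ∠ = arctan(356/356) ≈ 45.00°
pole (s+41): 41 + j356 → |·| = √(41²+356²) = √128417 ≈ 358.35, ∠ = arctan(356/41) ≈ 83.43°
pole (s+80): 80 + j356 → |·| = √(80²+356²) = √133136 ≈ 364.88, ∠ = arctan(356/80) ≈ 77.33°
pole at origin: |s| = 356, ∠ = 90.00° (in denominator)
|T| = 1000 · 1.8099e+05 / 4.6549e+07 ≈ 3.8882
Gain = 20 log₁₀(3.8882) ≈ 11.79 dB
∠T = 127.01° − 250.76° = -123.75°

At s = jω = j1217:
zero (s+50): 50 + j1217 → |·| = √(50²+1217²) = √1483589 ≈ 1218, ∠ = arctan(1217/50) ≈ 87.65°
zero (s+356): 356 + j1217 → |·| = √(356²+1217²) = √1607825 ≈ 1268, ∠ = arctan(1217/356) ≈ 73.69°
pole (s+41): 41 + j1217 → |·| = √(41²+1217²) = √1482770 ≈ 1217.7, ∠ = arctan(1217/41) ≈ 88.07°
pole (s+80): 80 + j1217 → |·| = √(80²+1217²) = √1487489 ≈ 1219.6, ∠ = arctan(1217/80) ≈ 86.24°
pole at origin: |s| = 1217, ∠ = 90.00° (in denominator)
|T| = 1000 · 1.5444e+06 / 1.8074e+09 ≈ 0.85449
Gain = 20 log₁₀(0.85449) ≈ -1.37 dB
∠T = 161.34° − 264.31° = -102.97°

ω = 356: 11.8 dB, -123.8°; ω = 1217: -1.4 dB, -103.0°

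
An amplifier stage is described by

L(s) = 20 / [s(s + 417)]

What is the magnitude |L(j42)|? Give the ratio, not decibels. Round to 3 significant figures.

At s = jω = j42:
pole (s+417): 417 + j42 → |·| = √(417²+42²) = √175653 ≈ 419.11, ∠ = arctan(42/417) ≈ 5.75°
pole at origin: |s| = 42, ∠ = 90.00° (in denominator)
|L| = 20 / 17603 ≈ 0.0011362

0.00114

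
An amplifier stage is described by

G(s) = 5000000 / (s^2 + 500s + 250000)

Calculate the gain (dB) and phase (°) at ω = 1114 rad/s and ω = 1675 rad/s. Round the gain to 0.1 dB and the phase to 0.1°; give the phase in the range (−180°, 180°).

At s = jω = j1114:
quadratic: (j1114)² + 500·j1114 + 250000 = -990996 + j557000 → |·| ≈ 1.1368e+06, ∠ ≈ 150.66°
|G| = 5000000 / 1.1368e+06 ≈ 4.3983
Gain = 20 log₁₀(4.3983) ≈ 12.87 dB
∠G = 0.00° − 150.66° = -150.66°

At s = jω = j1675:
quadratic: (j1675)² + 500·j1675 + 250000 = -2555625 + j837500 → |·| ≈ 2.6894e+06, ∠ ≈ 161.86°
|G| = 5000000 / 2.6894e+06 ≈ 1.8592
Gain = 20 log₁₀(1.8592) ≈ 5.39 dB
∠G = 0.00° − 161.86° = -161.86°

ω = 1114: 12.9 dB, -150.7°; ω = 1675: 5.4 dB, -161.9°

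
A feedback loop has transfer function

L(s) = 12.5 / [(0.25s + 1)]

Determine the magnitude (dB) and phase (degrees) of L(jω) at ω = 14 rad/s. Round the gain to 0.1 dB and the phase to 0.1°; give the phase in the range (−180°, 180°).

10.7 dB, -74.1°

At ω = 14 rad/s:
pole (1 + j14·0.25) = 1 + j3.5 → |·| ≈ 3.6401, ∠ ≈ 74.05°
|L| = 12.5 · 1 / (3.6401) ≈ 3.434
Gain = 20 log₁₀(3.434) ≈ 10.72 dB
∠L = (0°) − (74.05°) = -74.05°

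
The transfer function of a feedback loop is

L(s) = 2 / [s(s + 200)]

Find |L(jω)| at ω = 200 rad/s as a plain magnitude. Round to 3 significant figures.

3.54e-05

At s = jω = j200:
pole (s+200): 200 + j200 → |·| = √(200²+200²) = √80000 ≈ 282.84, ∠ = arctan(200/200) ≈ 45.00°
pole at origin: |s| = 200, ∠ = 90.00° (in denominator)
|L| = 2 / 56568 ≈ 3.5356e-05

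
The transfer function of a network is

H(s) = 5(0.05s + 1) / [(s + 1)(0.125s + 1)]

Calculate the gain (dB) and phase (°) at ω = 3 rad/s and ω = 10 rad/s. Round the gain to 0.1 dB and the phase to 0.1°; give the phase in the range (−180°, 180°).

ω = 3: 3.5 dB, -83.6°; ω = 10: -9.2 dB, -109.1°

At ω = 3 rad/s:
zero (1 + j3·0.05) = 1 + j0.15 → |·| ≈ 1.0112, ∠ ≈ 8.53°
pole (1 + j3·1) = 1 + j3 → |·| ≈ 3.1623, ∠ ≈ 71.57°
pole (1 + j3·0.125) = 1 + j0.375 → |·| ≈ 1.068, ∠ ≈ 20.56°
|H| = 5 · 1.0112 / (3.1623 · 1.068) ≈ 1.497
Gain = 20 log₁₀(1.497) ≈ 3.50 dB
∠H = (8.53°) − (71.57° + 20.56°) = -83.60°

At ω = 10 rad/s:
zero (1 + j10·0.05) = 1 + j0.5 → |·| ≈ 1.118, ∠ ≈ 26.57°
pole (1 + j10·1) = 1 + j10 → |·| ≈ 10.05, ∠ ≈ 84.29°
pole (1 + j10·0.125) = 1 + j1.25 → |·| ≈ 1.6008, ∠ ≈ 51.34°
|H| = 5 · 1.118 / (10.05 · 1.6008) ≈ 0.34746
Gain = 20 log₁₀(0.34746) ≈ -9.18 dB
∠H = (26.57°) − (84.29° + 51.34°) = -109.06°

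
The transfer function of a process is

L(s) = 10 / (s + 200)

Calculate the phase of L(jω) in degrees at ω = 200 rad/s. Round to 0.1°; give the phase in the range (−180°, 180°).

-45.0°

At s = jω = j200:
pole (s+200): 200 + j200 → |·| = √(200²+200²) = √80000 ≈ 282.84, ∠ = arctan(200/200) ≈ 45.00°
∠L = 0.00° − 45.00° = -45.00°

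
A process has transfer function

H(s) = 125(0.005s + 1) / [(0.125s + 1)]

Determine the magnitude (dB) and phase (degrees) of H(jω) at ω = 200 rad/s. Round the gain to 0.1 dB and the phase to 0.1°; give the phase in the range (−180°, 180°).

17.0 dB, -42.7°

At ω = 200 rad/s:
zero (1 + j200·0.005) = 1 + j1 → |·| ≈ 1.4142, ∠ ≈ 45.00°
pole (1 + j200·0.125) = 1 + j25 → |·| ≈ 25.02, ∠ ≈ 87.71°
|H| = 125 · 1.4142 / (25.02) ≈ 7.0653
Gain = 20 log₁₀(7.0653) ≈ 16.98 dB
∠H = (45.00°) − (87.71°) = -42.71°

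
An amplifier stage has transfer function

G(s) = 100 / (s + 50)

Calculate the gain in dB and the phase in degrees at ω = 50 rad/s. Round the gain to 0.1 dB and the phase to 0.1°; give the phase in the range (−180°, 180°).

3.0 dB, -45.0°

At s = jω = j50:
pole (s+50): 50 + j50 → |·| = √(50²+50²) = √5000 ≈ 70.711, ∠ = arctan(50/50) ≈ 45.00°
|G| = 100 / 70.711 ≈ 1.4142
Gain = 20 log₁₀(1.4142) ≈ 3.01 dB
∠G = 0.00° − 45.00° = -45.00°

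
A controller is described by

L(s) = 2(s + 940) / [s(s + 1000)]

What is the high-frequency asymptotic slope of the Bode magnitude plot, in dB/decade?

-20 dB/decade

Each pole contributes −20 dB/decade at high frequency; each zero contributes +20 dB/decade.
Net: 1 zero(s) − 2 pole(s) → -20 dB/decade.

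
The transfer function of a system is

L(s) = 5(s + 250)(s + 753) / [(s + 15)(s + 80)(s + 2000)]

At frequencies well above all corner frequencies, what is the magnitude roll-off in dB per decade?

Each pole contributes −20 dB/decade at high frequency; each zero contributes +20 dB/decade.
Net: 2 zero(s) − 3 pole(s) → -20 dB/decade.

-20 dB/decade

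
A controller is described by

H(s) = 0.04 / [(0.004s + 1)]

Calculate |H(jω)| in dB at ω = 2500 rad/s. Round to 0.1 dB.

-48.0 dB

At ω = 2500 rad/s:
pole (1 + j2500·0.004) = 1 + j10 → |·| ≈ 10.05, ∠ ≈ 84.29°
|H| = 0.04 · 1 / (10.05) ≈ 0.0039801
Gain = 20 log₁₀(0.0039801) ≈ -48.00 dB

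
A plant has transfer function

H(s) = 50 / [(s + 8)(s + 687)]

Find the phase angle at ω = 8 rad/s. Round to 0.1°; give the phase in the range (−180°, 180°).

At s = jω = j8:
pole (s+8): 8 + j8 → |·| = √(8²+8²) = √128 ≈ 11.314, ∠ = arctan(8/8) ≈ 45.00°
pole (s+687): 687 + j8 → |·| = √(687²+8²) = √472033 ≈ 687.05, ∠ = arctan(8/687) ≈ 0.67°
∠H = 0.00° − 45.67° = -45.67°

-45.7°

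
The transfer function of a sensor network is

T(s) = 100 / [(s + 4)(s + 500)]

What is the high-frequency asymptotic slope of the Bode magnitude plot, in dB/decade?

Each pole contributes −20 dB/decade at high frequency; each zero contributes +20 dB/decade.
Net: 0 zero(s) − 2 pole(s) → -40 dB/decade.

-40 dB/decade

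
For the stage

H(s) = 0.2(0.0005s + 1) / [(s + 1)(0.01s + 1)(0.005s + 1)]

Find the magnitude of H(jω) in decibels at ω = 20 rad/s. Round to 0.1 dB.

At ω = 20 rad/s:
zero (1 + j20·0.0005) = 1 + j0.01 → |·| ≈ 1, ∠ ≈ 0.57°
pole (1 + j20·1) = 1 + j20 → |·| ≈ 20.025, ∠ ≈ 87.14°
pole (1 + j20·0.01) = 1 + j0.2 → |·| ≈ 1.0198, ∠ ≈ 11.31°
pole (1 + j20·0.005) = 1 + j0.1 → |·| ≈ 1.005, ∠ ≈ 5.71°
|H| = 0.2 · 1 / (20.025 · 1.0198 · 1.005) ≈ 0.0097449
Gain = 20 log₁₀(0.0097449) ≈ -40.22 dB

-40.2 dB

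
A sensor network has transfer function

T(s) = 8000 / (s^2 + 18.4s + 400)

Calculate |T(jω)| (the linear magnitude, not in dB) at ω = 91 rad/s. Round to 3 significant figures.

0.993

At s = jω = j91:
quadratic: (j91)² + 18.4·j91 + 400 = -7881 + j1674.4 → |·| ≈ 8056.9, ∠ ≈ 168.01°
|T| = 8000 / 8056.9 ≈ 0.99294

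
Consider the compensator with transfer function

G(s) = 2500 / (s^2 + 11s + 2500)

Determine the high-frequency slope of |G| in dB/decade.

Each pole contributes −20 dB/decade at high frequency; each zero contributes +20 dB/decade.
Net: 0 zero(s) − 2 pole(s) → -40 dB/decade.

-40 dB/decade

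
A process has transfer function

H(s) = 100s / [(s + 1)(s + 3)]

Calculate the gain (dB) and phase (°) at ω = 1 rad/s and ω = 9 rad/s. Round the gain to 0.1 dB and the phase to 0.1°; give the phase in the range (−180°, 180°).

At s = jω = j1:
zero at origin: s = j1 → |·| = 1, ∠ = 90.00°
pole (s+1): 1 + j1 → |·| = √(1²+1²) = √2 ≈ 1.4142, ∠ = arctan(1/1) ≈ 45.00°
pole (s+3): 3 + j1 → |·| = √(3²+1²) = √10 ≈ 3.1623, ∠ = arctan(1/3) ≈ 18.43°
|H| = 100 · 1 / 4.4721 ≈ 22.361
Gain = 20 log₁₀(22.361) ≈ 26.99 dB
∠H = 90.00° − 63.43° = 26.57°

At s = jω = j9:
zero at origin: s = j9 → |·| = 9, ∠ = 90.00°
pole (s+1): 1 + j9 → |·| = √(1²+9²) = √82 ≈ 9.0554, ∠ = arctan(9/1) ≈ 83.66°
pole (s+3): 3 + j9 → |·| = √(3²+9²) = √90 ≈ 9.4868, ∠ = arctan(9/3) ≈ 71.57°
|H| = 100 · 9 / 85.907 ≈ 10.476
Gain = 20 log₁₀(10.476) ≈ 20.40 dB
∠H = 90.00° − 155.23° = -65.23°

ω = 1: 27.0 dB, 26.6°; ω = 9: 20.4 dB, -65.2°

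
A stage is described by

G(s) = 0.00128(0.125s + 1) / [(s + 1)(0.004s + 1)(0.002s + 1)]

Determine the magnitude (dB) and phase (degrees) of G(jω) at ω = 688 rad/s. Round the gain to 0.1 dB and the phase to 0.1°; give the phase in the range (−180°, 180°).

At ω = 688 rad/s:
zero (1 + j688·0.125) = 1 + j86 → |·| ≈ 86.006, ∠ ≈ 89.33°
pole (1 + j688·1) = 1 + j688 → |·| ≈ 688, ∠ ≈ 89.92°
pole (1 + j688·0.004) = 1 + j2.752 → |·| ≈ 2.9281, ∠ ≈ 70.03°
pole (1 + j688·0.002) = 1 + j1.376 → |·| ≈ 1.701, ∠ ≈ 53.99°
|G| = 0.00128 · 86.006 / (688 · 2.9281 · 1.701) ≈ 3.2126e-05
Gain = 20 log₁₀(3.2126e-05) ≈ -89.86 dB
∠G = (89.33°) − (89.92° + 70.03° + 53.99°) = -124.61°

-89.9 dB, -124.6°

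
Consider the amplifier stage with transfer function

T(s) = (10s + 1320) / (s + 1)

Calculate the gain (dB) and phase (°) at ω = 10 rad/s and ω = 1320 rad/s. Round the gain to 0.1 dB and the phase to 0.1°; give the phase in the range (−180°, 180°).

Substitute s = j10:
Numerator: 10(j10) + 1320 = 1320 + j100
Denominator: (j10) + 1 = 1 + j10
|N| = √(1320² + 100²) ≈ 1323.8, ∠N ≈ 4.33°
|D| = √(1² + 10²) ≈ 10.05, ∠D ≈ 84.29°
|T| = 1323.8 / 10.05 ≈ 131.72
Gain = 20 log₁₀(131.72) ≈ 42.39 dB
∠T = 4.33° − 84.29° = -79.96°

Substitute s = j1320:
Numerator: 10(j1320) + 1320 = 1320 + j13200
Denominator: (j1320) + 1 = 1 + j1320
|N| = √(1320² + 13200²) ≈ 13266, ∠N ≈ 84.29°
|D| = √(1² + 1320²) ≈ 1320, ∠D ≈ 89.96°
|T| = 13266 / 1320 ≈ 10.05
Gain = 20 log₁₀(10.05) ≈ 20.04 dB
∠T = 84.29° − 89.96° = -5.67°

ω = 10: 42.4 dB, -80.0°; ω = 1320: 20.0 dB, -5.7°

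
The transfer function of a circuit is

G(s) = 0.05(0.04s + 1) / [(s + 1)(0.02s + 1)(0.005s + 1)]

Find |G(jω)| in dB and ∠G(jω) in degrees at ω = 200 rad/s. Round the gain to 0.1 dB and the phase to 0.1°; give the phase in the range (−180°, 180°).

At ω = 200 rad/s:
zero (1 + j200·0.04) = 1 + j8 → |·| ≈ 8.0623, ∠ ≈ 82.87°
pole (1 + j200·1) = 1 + j200 → |·| ≈ 200, ∠ ≈ 89.71°
pole (1 + j200·0.02) = 1 + j4 → |·| ≈ 4.1231, ∠ ≈ 75.96°
pole (1 + j200·0.005) = 1 + j1 → |·| ≈ 1.4142, ∠ ≈ 45.00°
|G| = 0.05 · 8.0623 / (200 · 4.1231 · 1.4142) ≈ 0.00034567
Gain = 20 log₁₀(0.00034567) ≈ -69.23 dB
∠G = (82.87°) − (89.71° + 75.96° + 45.00°) = -127.80°

-69.2 dB, -127.8°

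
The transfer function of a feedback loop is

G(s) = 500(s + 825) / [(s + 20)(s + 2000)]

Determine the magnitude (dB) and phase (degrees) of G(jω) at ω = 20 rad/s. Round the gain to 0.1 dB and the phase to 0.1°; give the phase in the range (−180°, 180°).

17.3 dB, -44.2°

At s = jω = j20:
zero (s+825): 825 + j20 → |·| = √(825²+20²) = √681025 ≈ 825.24, ∠ = arctan(20/825) ≈ 1.39°
pole (s+20): 20 + j20 → |·| = √(20²+20²) = √800 ≈ 28.284, ∠ = arctan(20/20) ≈ 45.00°
pole (s+2000): 2000 + j20 → |·| = √(2000²+20²) = √4000400 ≈ 2000.1, ∠ = arctan(20/2000) ≈ 0.57°
|G| = 500 · 825.24 / 56571 ≈ 7.2938
Gain = 20 log₁₀(7.2938) ≈ 17.26 dB
∠G = 1.39° − 45.57° = -44.18°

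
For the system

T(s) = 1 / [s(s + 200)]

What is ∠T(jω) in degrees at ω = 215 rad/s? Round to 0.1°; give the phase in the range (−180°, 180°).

-137.1°

At s = jω = j215:
pole (s+200): 200 + j215 → |·| = √(200²+215²) = √86225 ≈ 293.64, ∠ = arctan(215/200) ≈ 47.07°
pole at origin: |s| = 215, ∠ = 90.00° (in denominator)
∠T = 0.00° − 137.07° = -137.07°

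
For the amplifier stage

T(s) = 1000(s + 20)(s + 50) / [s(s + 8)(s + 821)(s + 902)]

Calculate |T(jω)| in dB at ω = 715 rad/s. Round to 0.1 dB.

-61.9 dB

At s = jω = j715:
zero (s+20): 20 + j715 → |·| = √(20²+715²) = √511625 ≈ 715.28, ∠ = arctan(715/20) ≈ 88.40°
zero (s+50): 50 + j715 → |·| = √(50²+715²) = √513725 ≈ 716.75, ∠ = arctan(715/50) ≈ 86.00°
pole (s+8): 8 + j715 → |·| = √(8²+715²) = √511289 ≈ 715.04, ∠ = arctan(715/8) ≈ 89.36°
pole (s+821): 821 + j715 → |·| = √(821²+715²) = √1185266 ≈ 1088.7, ∠ = arctan(715/821) ≈ 41.05°
pole (s+902): 902 + j715 → |·| = √(902²+715²) = √1324829 ≈ 1151, ∠ = arctan(715/902) ≈ 38.40°
pole at origin: |s| = 715, ∠ = 90.00° (in denominator)
|T| = 1000 · 5.1268e+05 / 6.4065e+11 ≈ 0.00080025
Gain = 20 log₁₀(0.00080025) ≈ -61.94 dB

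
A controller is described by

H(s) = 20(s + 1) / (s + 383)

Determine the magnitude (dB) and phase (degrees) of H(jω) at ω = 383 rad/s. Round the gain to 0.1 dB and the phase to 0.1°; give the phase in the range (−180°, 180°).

At s = jω = j383:
zero (s+1): 1 + j383 → |·| = √(1²+383²) = √146690 ≈ 383, ∠ = arctan(383/1) ≈ 89.85°
pole (s+383): 383 + j383 → |·| = √(383²+383²) = √293378 ≈ 541.64, ∠ = arctan(383/383) ≈ 45.00°
|H| = 20 · 383 / 541.64 ≈ 14.142
Gain = 20 log₁₀(14.142) ≈ 23.01 dB
∠H = 89.85° − 45.00° = 44.85°

23.0 dB, 44.9°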